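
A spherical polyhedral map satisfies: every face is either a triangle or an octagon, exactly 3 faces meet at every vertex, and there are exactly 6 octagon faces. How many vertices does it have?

Let x be the number of triangles; then F = 6 + x.
Edge–face incidences: 2E = 8·6 + 3·x = 48 + 3x.
Every vertex has degree 3, so 3V = 2E.
Euler: V − E + F = 2 ⇒ (2E)/3 − E + (6 + x) = 2.
Multiply by 6: 2·(2E) − 3·(2E) + 6·(6 + x) = 12, i.e. 36 + 6x − (48 + 3x) = 12.
Collecting terms: 3x − 12 = 12, so 3x = 24, so x = 8.
Then 2E = 48 + 3·8 = 72, so E = 36, V = 2E/3 = 24, F = 6 + 8 = 14.

24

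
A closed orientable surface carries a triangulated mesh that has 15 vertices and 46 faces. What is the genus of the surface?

Every face is a triangle, so 2E = 3·46 = 138, giving E = 69.
χ = V − E + F = 15 − 69 + 46 = -8.
For a closed orientable surface χ = 2 − 2g, so g = (2 − (-8))/2 = 5.

5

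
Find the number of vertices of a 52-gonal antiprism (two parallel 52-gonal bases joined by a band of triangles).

An antiprism on an n-gon has two n-gon caps and 2n triangles: V = 2·52 = 104, E = 4·52 = 208, F = 2·52 + 2 = 106.
Check: V − E + F = 104 − 208 + 106 = 2.

104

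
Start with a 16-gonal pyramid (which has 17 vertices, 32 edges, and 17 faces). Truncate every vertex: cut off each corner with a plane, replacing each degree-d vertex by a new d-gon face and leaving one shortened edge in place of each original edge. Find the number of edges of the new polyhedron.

96

Truncation replaces each original edge-end by a new vertex, so V′ = 2E = 64.
Each original edge survives, and each old vertex of degree d contributes d new edges; summing degrees gives Σd = 2E, so E′ = E + 2E = 3E = 96.
Each original face survives and each original vertex becomes one new face: F′ = F + V = 34.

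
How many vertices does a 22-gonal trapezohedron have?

46

The n-trapezohedron (dual of the n-antiprism) has V = 2·22 + 2 = 46, E = 4·22 = 88, F = 2·22 = 44.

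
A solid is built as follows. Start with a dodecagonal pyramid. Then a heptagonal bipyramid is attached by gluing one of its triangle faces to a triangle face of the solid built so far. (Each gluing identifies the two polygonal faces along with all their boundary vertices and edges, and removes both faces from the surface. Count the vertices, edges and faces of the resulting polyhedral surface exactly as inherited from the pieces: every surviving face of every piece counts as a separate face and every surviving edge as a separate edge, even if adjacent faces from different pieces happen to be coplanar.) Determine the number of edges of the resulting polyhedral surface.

42

A dodecagonal pyramid: V=13, E=24, F=13.
Attach a heptagonal bipyramid (V=9, E=21, F=14) along a 3-gon: merge 3 vertices and 3 edges, delete both glued faces → V=19, E=42, F=25.
Check: V − E + F = 19 − 42 + 25 = 2.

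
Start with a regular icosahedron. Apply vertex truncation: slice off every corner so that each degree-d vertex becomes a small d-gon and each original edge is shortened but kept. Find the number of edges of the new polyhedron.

The base solid has V = 12, E = 30, F = 20.
Truncation replaces each original edge-end by a new vertex, so V′ = 2E = 60.
Each original edge survives, and each old vertex of degree d contributes d new edges; summing degrees gives Σd = 2E, so E′ = E + 2E = 3E = 90.
Each original face survives and each original vertex becomes one new face: F′ = F + V = 32.

90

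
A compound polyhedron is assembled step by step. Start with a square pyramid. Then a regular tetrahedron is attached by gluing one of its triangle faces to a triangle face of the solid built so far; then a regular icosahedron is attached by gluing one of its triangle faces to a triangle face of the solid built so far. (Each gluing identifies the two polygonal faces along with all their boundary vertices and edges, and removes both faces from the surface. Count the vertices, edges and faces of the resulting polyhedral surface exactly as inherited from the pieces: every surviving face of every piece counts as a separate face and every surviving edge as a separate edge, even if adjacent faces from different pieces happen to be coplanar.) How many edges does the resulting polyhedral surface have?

38

A square pyramid: V=5, E=8, F=5.
Attach a regular tetrahedron (V=4, E=6, F=4) along a 3-gon: merge 3 vertices and 3 edges, delete both glued faces → V=6, E=11, F=7.
Attach a regular icosahedron (V=12, E=30, F=20) along a 3-gon: merge 3 vertices and 3 edges, delete both glued faces → V=15, E=38, F=25.
Check: V − E + F = 15 − 38 + 25 = 2.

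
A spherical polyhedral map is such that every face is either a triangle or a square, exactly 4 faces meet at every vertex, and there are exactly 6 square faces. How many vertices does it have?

12

Let x be the number of triangles; then F = 6 + x.
Edge–face incidences: 2E = 4·6 + 3·x = 24 + 3x.
Every vertex has degree 4, so 4V = 2E.
Euler: V − E + F = 2 ⇒ (2E)/4 − E + (6 + x) = 2.
Multiply by 8: 2·(2E) − 4·(2E) + 8·(6 + x) = 16, i.e. 48 + 8x − 2·(24 + 3x) = 16.
Collecting terms: 2x = 16, so x = 8.
Then 2E = 24 + 3·8 = 48, so E = 24, V = 2E/4 = 12, F = 6 + 8 = 14.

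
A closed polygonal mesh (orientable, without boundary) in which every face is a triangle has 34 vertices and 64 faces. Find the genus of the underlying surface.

Every face is a triangle, so 2E = 3·64 = 192, giving E = 96.
χ = V − E + F = 34 − 96 + 64 = 2.
For a closed orientable surface χ = 2 − 2g, so g = (2 − (2))/2 = 0.

0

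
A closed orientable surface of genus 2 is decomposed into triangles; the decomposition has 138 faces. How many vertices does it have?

67

χ = 2 − 2·2 = -2, and every face is a triangle so 3F = 2E.
E = 3·138/2 = 207. Then V = -2 + E − F = -2 + 207 − 138 = 67.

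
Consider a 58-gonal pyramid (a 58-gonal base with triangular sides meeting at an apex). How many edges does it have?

116

A pyramid on an n-gon base has one n-gon and n triangles: V = 58 + 1 = 59, E = 2·58 = 116, F = 58 + 1 = 59.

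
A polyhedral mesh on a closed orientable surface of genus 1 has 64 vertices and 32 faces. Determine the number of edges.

96

For a closed orientable surface of genus 1, χ = 2 − 2·1 = 0.
E = V + F − (0) = 64 + 32 − (0) = 96.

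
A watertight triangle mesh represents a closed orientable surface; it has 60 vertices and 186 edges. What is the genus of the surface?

Every face is a triangle and each edge borders two faces, so 3F = 2·186, giving F = 124.
χ = V − E + F = 60 − 186 + 124 = -2.
For a closed orientable surface χ = 2 − 2g, so g = (2 − (-2))/2 = 2.

2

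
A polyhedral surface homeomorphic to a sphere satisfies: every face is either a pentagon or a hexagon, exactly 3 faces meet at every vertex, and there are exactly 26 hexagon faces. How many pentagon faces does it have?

12

Let x be the number of pentagons; then F = 26 + x.
Edge–face incidences: 2E = 6·26 + 5·x = 156 + 5x.
Every vertex has degree 3, so 3V = 2E.
Euler: V − E + F = 2 ⇒ (2E)/3 − E + (26 + x) = 2.
Multiply by 6: 2·(2E) − 3·(2E) + 6·(26 + x) = 12, i.e. 156 + 6x − (156 + 5x) = 12.
Collecting terms: x = 12.
Then 2E = 156 + 5·12 = 216, so E = 108, V = 2E/3 = 72, F = 26 + 12 = 38.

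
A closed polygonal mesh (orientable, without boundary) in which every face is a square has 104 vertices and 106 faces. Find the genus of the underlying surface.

2

Every face is a square, so 2E = 4·106 = 424, giving E = 212.
χ = V − E + F = 104 − 212 + 106 = -2.
For a closed orientable surface χ = 2 − 2g, so g = (2 − (-2))/2 = 2.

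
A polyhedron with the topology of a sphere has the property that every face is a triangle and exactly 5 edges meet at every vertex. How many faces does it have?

20

Each face has 3 edges and each edge borders two faces, so 2E = 3F.
Each vertex has degree 5, so 5V = 2E and hence V = 3F/5.
Euler: V − E + F = 2 ⇒ (3F/5) − (3F/2) + F = 2.
Multiply by 10: (6 − 15 + 10)F = 20, i.e. 1F = 20.
So F = 20, E = 3·20/2 = 30, V = 3·20/5 = 12.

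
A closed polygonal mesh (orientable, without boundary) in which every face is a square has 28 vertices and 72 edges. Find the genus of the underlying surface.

5

Every face is a square and each edge borders two faces, so 4F = 2·72, giving F = 36.
χ = V − E + F = 28 − 72 + 36 = -8.
For a closed orientable surface χ = 2 − 2g, so g = (2 − (-8))/2 = 5.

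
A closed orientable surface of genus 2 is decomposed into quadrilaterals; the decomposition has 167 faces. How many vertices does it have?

165

χ = 2 − 2·2 = -2, and every face is a square so 4F = 2E.
E = 4·167/2 = 334. Then V = -2 + E − F = -2 + 334 − 167 = 165.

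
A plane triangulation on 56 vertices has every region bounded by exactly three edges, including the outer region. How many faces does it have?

108

In a plane triangulation 3F = 2E and V − E + F = 2, so F = 2V − 4 = 2·56 − 4 = 108.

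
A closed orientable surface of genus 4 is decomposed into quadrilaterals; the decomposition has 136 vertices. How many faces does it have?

142

χ = 2 − 2·4 = -6, and every face is a square so 4F = 2E.
V − E + F = -6 with E = 4F/2 gives 136 − (4/2 − 1)·F = -6, so F = 142 and E = 284.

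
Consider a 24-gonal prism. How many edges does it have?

A prism on an n-gon has two n-gon bases and n rectangular sides: V = 2·24 = 48, E = 3·24 = 72, F = 24 + 2 = 26.

72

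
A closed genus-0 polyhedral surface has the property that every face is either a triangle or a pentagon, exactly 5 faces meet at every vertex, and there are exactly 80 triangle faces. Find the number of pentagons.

12

Let x be the number of pentagons; then F = 80 + x.
Edge–face incidences: 2E = 3·80 + 5·x = 240 + 5x.
Every vertex has degree 5, so 5V = 2E.
Euler: V − E + F = 2 ⇒ (2E)/5 − E + (80 + x) = 2.
Multiply by 10: 2·(2E) − 5·(2E) + 10·(80 + x) = 20, i.e. 800 + 10x − 3·(240 + 5x) = 20.
Collecting terms: −5x + 80 = 20, so −5x = −60, so x = 12.
Then 2E = 240 + 5·12 = 300, so E = 150, V = 2E/5 = 60, F = 80 + 12 = 92.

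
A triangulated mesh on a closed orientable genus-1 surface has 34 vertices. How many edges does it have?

χ = 2 − 2·1 = 0, and every face is a triangle so 3F = 2E.
V − E + F = 0 with E = 3F/2 gives 34 − (3/2 − 1)·F = 0, so F = 68 and E = 102.

102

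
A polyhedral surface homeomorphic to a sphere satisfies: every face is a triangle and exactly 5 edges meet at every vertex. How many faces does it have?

20

Each face has 3 edges and each edge borders two faces, so 2E = 3F.
Each vertex has degree 5, so 5V = 2E and hence V = 3F/5.
Euler: V − E + F = 2 ⇒ (3F/5) − (3F/2) + F = 2.
Multiply by 10: (6 − 15 + 10)F = 20, i.e. 1F = 20.
So F = 20, E = 3·20/2 = 30, V = 3·20/5 = 12.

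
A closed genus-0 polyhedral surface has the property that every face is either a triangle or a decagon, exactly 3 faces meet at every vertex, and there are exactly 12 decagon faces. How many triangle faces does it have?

20

Let x be the number of triangles; then F = 12 + x.
Edge–face incidences: 2E = 10·12 + 3·x = 120 + 3x.
Every vertex has degree 3, so 3V = 2E.
Euler: V − E + F = 2 ⇒ (2E)/3 − E + (12 + x) = 2.
Multiply by 6: 2·(2E) − 3·(2E) + 6·(12 + x) = 12, i.e. 72 + 6x − (120 + 3x) = 12.
Collecting terms: 3x − 48 = 12, so 3x = 60, so x = 20.
Then 2E = 120 + 3·20 = 180, so E = 90, V = 2E/3 = 60, F = 12 + 20 = 32.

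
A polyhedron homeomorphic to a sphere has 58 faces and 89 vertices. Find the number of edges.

Here V − E + F = 2.
E = V + F − (2) = 89 + 58 − (2) = 145.

145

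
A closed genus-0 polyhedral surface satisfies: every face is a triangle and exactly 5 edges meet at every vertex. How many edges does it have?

30

Each face has 3 edges and each edge borders two faces, so 2E = 3F.
Each vertex has degree 5, so 5V = 2E and hence V = 3F/5.
Euler: V − E + F = 2 ⇒ (3F/5) − (3F/2) + F = 2.
Multiply by 10: (6 − 15 + 10)F = 20, i.e. 1F = 20.
So F = 20, E = 3·20/2 = 30, V = 3·20/5 = 12.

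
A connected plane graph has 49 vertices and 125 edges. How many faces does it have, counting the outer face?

Euler's formula for a connected plane graph: V − E + F = 2, so F = 2 − 49 + 125 = 78.

78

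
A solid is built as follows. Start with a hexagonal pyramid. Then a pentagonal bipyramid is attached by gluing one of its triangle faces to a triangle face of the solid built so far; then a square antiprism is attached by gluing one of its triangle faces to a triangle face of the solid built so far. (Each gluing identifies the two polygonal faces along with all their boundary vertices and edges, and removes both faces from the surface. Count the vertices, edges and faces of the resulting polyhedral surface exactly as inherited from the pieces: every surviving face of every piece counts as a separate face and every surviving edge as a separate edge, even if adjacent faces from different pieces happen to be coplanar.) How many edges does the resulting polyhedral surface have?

A hexagonal pyramid: V=7, E=12, F=7.
Attach a pentagonal bipyramid (V=7, E=15, F=10) along a 3-gon: merge 3 vertices and 3 edges, delete both glued faces → V=11, E=24, F=15.
Attach a square antiprism (V=8, E=16, F=10) along a 3-gon: merge 3 vertices and 3 edges, delete both glued faces → V=16, E=37, F=23.
Check: V − E + F = 16 − 37 + 23 = 2.

37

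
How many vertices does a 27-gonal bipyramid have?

A bipyramid over an n-gon has 2n triangular faces and n + 2 vertices: V = 27 + 2 = 29, E = 3·27 = 81, F = 2·27 = 54.
Check: V − E + F = 29 − 81 + 54 = 2.

29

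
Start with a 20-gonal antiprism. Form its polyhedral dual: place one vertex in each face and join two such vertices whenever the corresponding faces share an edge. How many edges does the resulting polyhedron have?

80

The base solid has V = 40, E = 80, F = 42.
The dual swaps V and F and preserves E: V′ = F = 42, E′ = E = 80, F′ = V = 40.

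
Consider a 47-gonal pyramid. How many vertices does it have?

48

A pyramid on an n-gon base has one n-gon and n triangles: V = 47 + 1 = 48, E = 2·47 = 94, F = 47 + 1 = 48.
Check: V − E + F = 48 − 94 + 48 = 2.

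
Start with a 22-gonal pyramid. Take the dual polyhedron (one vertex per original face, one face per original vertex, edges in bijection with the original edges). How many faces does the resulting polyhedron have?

23

The base solid has V = 23, E = 44, F = 23.
The dual swaps V and F and preserves E: V′ = F = 23, E′ = E = 44, F′ = V = 23.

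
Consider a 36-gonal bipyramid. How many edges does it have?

A bipyramid over an n-gon has 2n triangular faces and n + 2 vertices: V = 36 + 2 = 38, E = 3·36 = 108, F = 2·36 = 72.

108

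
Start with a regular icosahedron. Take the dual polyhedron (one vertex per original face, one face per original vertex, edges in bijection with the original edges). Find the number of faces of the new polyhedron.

12

The base solid has V = 12, E = 30, F = 20.
The dual swaps V and F and preserves E: V′ = F = 20, E′ = E = 30, F′ = V = 12.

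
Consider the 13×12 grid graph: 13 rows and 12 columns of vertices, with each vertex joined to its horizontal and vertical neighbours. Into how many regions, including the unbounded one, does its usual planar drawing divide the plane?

133

The grid has V = 13·12 = 156 vertices and E = 13·11 + 12·12 = 287 edges.
F = 2 − V + E = 2 − 156 + 287 = 133.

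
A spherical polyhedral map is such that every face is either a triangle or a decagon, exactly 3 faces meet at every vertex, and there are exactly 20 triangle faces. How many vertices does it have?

Let x be the number of decagons; then F = 20 + x.
Edge–face incidences: 2E = 3·20 + 10·x = 60 + 10x.
Every vertex has degree 3, so 3V = 2E.
Euler: V − E + F = 2 ⇒ (2E)/3 − E + (20 + x) = 2.
Multiply by 6: 2·(2E) − 3·(2E) + 6·(20 + x) = 12, i.e. 120 + 6x − (60 + 10x) = 12.
Collecting terms: −4x + 60 = 12, so −4x = −48, so x = 12.
Then 2E = 60 + 10·12 = 180, so E = 90, V = 2E/3 = 60, F = 20 + 12 = 32.

60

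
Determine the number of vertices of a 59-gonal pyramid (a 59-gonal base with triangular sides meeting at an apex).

60

A pyramid on an n-gon base has one n-gon and n triangles: V = 59 + 1 = 60, E = 2·59 = 118, F = 59 + 1 = 60.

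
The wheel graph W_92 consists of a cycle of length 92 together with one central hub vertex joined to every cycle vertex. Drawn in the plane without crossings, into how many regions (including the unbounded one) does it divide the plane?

93

W_92 has V = 92 + 1 = 93 vertices and E = 2·92 = 184 edges.
By Euler's formula F = 2 − V + E = 2 − 93 + 184 = 93.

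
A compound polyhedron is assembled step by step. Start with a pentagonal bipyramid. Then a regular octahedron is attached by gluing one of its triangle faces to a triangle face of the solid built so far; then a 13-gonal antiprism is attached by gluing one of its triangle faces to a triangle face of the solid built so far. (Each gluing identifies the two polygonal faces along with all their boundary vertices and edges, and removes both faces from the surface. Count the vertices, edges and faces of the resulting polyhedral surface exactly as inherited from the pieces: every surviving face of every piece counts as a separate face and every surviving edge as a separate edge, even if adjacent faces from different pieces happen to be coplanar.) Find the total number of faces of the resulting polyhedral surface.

A pentagonal bipyramid: V=7, E=15, F=10.
Attach a regular octahedron (V=6, E=12, F=8) along a 3-gon: merge 3 vertices and 3 edges, delete both glued faces → V=10, E=24, F=16.
Attach a 13-gonal antiprism (V=26, E=52, F=28) along a 3-gon: merge 3 vertices and 3 edges, delete both glued faces → V=33, E=73, F=42.
Check: V − E + F = 33 − 73 + 42 = 2.

42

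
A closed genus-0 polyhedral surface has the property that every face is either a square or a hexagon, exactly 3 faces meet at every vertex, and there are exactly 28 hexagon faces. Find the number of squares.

6

Let x be the number of squares; then F = 28 + x.
Edge–face incidences: 2E = 6·28 + 4·x = 168 + 4x.
Every vertex has degree 3, so 3V = 2E.
Euler: V − E + F = 2 ⇒ (2E)/3 − E + (28 + x) = 2.
Multiply by 6: 2·(2E) − 3·(2E) + 6·(28 + x) = 12, i.e. 168 + 6x − (168 + 4x) = 12.
Collecting terms: 2x = 12, so x = 6.
Then 2E = 168 + 4·6 = 192, so E = 96, V = 2E/3 = 64, F = 28 + 6 = 34.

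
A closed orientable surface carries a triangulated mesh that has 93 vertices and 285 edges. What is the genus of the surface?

2

Every face is a triangle and each edge borders two faces, so 3F = 2·285, giving F = 190.
χ = V − E + F = 93 − 285 + 190 = -2.
For a closed orientable surface χ = 2 − 2g, so g = (2 − (-2))/2 = 2.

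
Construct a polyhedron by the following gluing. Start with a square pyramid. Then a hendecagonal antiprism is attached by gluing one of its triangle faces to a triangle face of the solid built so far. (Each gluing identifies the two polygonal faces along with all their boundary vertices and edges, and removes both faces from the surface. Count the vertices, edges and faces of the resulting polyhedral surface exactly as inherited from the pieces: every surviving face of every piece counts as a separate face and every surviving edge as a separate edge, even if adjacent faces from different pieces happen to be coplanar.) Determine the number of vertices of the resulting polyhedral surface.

A square pyramid: V=5, E=8, F=5.
Attach a hendecagonal antiprism (V=22, E=44, F=24) along a 3-gon: merge 3 vertices and 3 edges, delete both glued faces → V=24, E=49, F=27.
Check: V − E + F = 24 − 49 + 27 = 2.

24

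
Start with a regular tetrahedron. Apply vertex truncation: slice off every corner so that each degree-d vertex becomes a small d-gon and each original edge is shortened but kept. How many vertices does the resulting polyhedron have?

The base solid has V = 4, E = 6, F = 4.
Truncation replaces each original edge-end by a new vertex, so V′ = 2E = 12.
Each original edge survives, and each old vertex of degree d contributes d new edges; summing degrees gives Σd = 2E, so E′ = E + 2E = 3E = 18.
Each original face survives and each original vertex becomes one new face: F′ = F + V = 8.

12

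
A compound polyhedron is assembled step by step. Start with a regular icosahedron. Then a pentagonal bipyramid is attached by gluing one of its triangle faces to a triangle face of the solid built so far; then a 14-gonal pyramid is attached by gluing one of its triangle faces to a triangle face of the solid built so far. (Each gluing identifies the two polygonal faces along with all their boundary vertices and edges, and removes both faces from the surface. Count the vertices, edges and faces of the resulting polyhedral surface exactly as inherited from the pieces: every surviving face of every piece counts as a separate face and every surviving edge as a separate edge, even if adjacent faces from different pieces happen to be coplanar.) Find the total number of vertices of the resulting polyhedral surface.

28

A regular icosahedron: V=12, E=30, F=20.
Attach a pentagonal bipyramid (V=7, E=15, F=10) along a 3-gon: merge 3 vertices and 3 edges, delete both glued faces → V=16, E=42, F=28.
Attach a 14-gonal pyramid (V=15, E=28, F=15) along a 3-gon: merge 3 vertices and 3 edges, delete both glued faces → V=28, E=67, F=41.
Check: V − E + F = 28 − 67 + 41 = 2.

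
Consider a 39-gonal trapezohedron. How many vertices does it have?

The n-trapezohedron (dual of the n-antiprism) has V = 2·39 + 2 = 80, E = 4·39 = 156, F = 2·39 = 78.
Check: V − E + F = 80 − 156 + 78 = 2.

80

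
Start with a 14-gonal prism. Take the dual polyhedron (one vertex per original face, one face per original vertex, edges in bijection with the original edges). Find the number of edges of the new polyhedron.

42

The base solid has V = 28, E = 42, F = 16.
The dual swaps V and F and preserves E: V′ = F = 16, E′ = E = 42, F′ = V = 28.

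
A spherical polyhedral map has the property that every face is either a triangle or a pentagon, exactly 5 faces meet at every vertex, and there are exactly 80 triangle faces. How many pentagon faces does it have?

Let x be the number of pentagons; then F = 80 + x.
Edge–face incidences: 2E = 3·80 + 5·x = 240 + 5x.
Every vertex has degree 5, so 5V = 2E.
Euler: V − E + F = 2 ⇒ (2E)/5 − E + (80 + x) = 2.
Multiply by 10: 2·(2E) − 5·(2E) + 10·(80 + x) = 20, i.e. 800 + 10x − 3·(240 + 5x) = 20.
Collecting terms: −5x + 80 = 20, so −5x = −60, so x = 12.
Then 2E = 240 + 5·12 = 300, so E = 150, V = 2E/5 = 60, F = 80 + 12 = 92.

12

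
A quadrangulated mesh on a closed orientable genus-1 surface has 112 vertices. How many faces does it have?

112

χ = 2 − 2·1 = 0, and every face is a square so 4F = 2E.
V − E + F = 0 with E = 4F/2 gives 112 − (4/2 − 1)·F = 0, so F = 112 and E = 224.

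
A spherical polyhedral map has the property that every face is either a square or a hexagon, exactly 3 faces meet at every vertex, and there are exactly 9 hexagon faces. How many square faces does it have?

6

Let x be the number of squares; then F = 9 + x.
Edge–face incidences: 2E = 6·9 + 4·x = 54 + 4x.
Every vertex has degree 3, so 3V = 2E.
Euler: V − E + F = 2 ⇒ (2E)/3 − E + (9 + x) = 2.
Multiply by 6: 2·(2E) − 3·(2E) + 6·(9 + x) = 12, i.e. 54 + 6x − (54 + 4x) = 12.
Collecting terms: 2x = 12, so x = 6.
Then 2E = 54 + 4·6 = 78, so E = 39, V = 2E/3 = 26, F = 9 + 6 = 15.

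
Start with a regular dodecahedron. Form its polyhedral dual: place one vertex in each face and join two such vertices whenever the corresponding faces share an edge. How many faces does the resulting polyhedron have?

20

The base solid has V = 20, E = 30, F = 12.
The dual swaps V and F and preserves E: V′ = F = 12, E′ = E = 30, F′ = V = 20.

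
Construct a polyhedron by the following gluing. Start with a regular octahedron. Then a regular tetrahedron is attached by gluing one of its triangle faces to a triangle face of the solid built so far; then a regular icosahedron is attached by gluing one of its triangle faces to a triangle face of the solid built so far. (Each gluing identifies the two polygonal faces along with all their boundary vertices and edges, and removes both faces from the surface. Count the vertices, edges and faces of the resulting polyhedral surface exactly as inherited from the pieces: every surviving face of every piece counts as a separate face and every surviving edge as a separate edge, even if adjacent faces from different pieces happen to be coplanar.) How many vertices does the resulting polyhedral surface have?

A regular octahedron: V=6, E=12, F=8.
Attach a regular tetrahedron (V=4, E=6, F=4) along a 3-gon: merge 3 vertices and 3 edges, delete both glued faces → V=7, E=15, F=10.
Attach a regular icosahedron (V=12, E=30, F=20) along a 3-gon: merge 3 vertices and 3 edges, delete both glued faces → V=16, E=42, F=28.
Check: V − E + F = 16 − 42 + 28 = 2.

16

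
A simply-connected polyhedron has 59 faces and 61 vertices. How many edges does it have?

118

Here V − E + F = 2.
E = V + F − (2) = 61 + 59 − (2) = 118.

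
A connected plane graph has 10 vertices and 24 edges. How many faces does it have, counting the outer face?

16

Euler's formula for a connected plane graph: V − E + F = 2, so F = 2 − 10 + 24 = 16.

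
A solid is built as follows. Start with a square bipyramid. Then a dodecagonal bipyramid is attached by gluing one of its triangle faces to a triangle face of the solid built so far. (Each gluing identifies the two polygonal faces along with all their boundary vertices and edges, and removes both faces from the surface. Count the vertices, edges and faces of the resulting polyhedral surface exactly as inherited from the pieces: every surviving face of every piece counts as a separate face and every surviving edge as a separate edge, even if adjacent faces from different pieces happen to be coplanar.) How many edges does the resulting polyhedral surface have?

45

A square bipyramid: V=6, E=12, F=8.
Attach a dodecagonal bipyramid (V=14, E=36, F=24) along a 3-gon: merge 3 vertices and 3 edges, delete both glued faces → V=17, E=45, F=30.
Check: V − E + F = 17 − 45 + 30 = 2.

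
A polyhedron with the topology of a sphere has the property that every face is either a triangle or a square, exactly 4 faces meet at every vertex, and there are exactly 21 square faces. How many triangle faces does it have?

8

Let x be the number of triangles; then F = 21 + x.
Edge–face incidences: 2E = 4·21 + 3·x = 84 + 3x.
Every vertex has degree 4, so 4V = 2E.
Euler: V − E + F = 2 ⇒ (2E)/4 − E + (21 + x) = 2.
Multiply by 8: 2·(2E) − 4·(2E) + 8·(21 + x) = 16, i.e. 168 + 8x − 2·(84 + 3x) = 16.
Collecting terms: 2x = 16, so x = 8.
Then 2E = 84 + 3·8 = 108, so E = 54, V = 2E/4 = 27, F = 21 + 8 = 29.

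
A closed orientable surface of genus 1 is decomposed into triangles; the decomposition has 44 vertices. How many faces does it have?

χ = 2 − 2·1 = 0, and every face is a triangle so 3F = 2E.
V − E + F = 0 with E = 3F/2 gives 44 − (3/2 − 1)·F = 0, so F = 88 and E = 132.

88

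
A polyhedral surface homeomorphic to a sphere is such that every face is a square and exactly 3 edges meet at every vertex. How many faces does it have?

Each face has 4 edges and each edge borders two faces, so 2E = 4F.
Each vertex has degree 3, so 3V = 2E and hence V = 4F/3.
Euler: V − E + F = 2 ⇒ (4F/3) − (4F/2) + F = 2.
Multiply by 6: (8 − 12 + 6)F = 12, i.e. 2F = 12.
So F = 6, E = 4·6/2 = 12, V = 4·6/3 = 8.

6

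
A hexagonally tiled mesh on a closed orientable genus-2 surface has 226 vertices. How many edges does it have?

χ = 2 − 2·2 = -2, and every face is a hexagon so 6F = 2E.
V − E + F = -2 with E = 6F/2 gives 226 − (6/2 − 1)·F = -2, so F = 114 and E = 342.

342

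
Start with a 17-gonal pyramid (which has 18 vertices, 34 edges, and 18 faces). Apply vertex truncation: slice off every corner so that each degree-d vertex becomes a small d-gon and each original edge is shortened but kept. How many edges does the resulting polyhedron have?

Truncation replaces each original edge-end by a new vertex, so V′ = 2E = 68.
Each original edge survives, and each old vertex of degree d contributes d new edges; summing degrees gives Σd = 2E, so E′ = E + 2E = 3E = 102.
Each original face survives and each original vertex becomes one new face: F′ = F + V = 36.

102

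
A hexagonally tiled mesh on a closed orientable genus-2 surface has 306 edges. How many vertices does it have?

χ = 2 − 2·2 = -2, and every face is a hexagon so 6F = 2E.
F = 2E/6 = 102. Then V = -2 + E − F = -2 + 306 − 102 = 202.

202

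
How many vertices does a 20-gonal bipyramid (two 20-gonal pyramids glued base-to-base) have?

22

A bipyramid over an n-gon has 2n triangular faces and n + 2 vertices: V = 20 + 2 = 22, E = 3·20 = 60, F = 2·20 = 40.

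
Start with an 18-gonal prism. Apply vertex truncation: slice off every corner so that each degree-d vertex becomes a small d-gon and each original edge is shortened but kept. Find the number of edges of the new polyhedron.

162

The base solid has V = 36, E = 54, F = 20.
Truncation replaces each original edge-end by a new vertex, so V′ = 2E = 108.
Each original edge survives, and each old vertex of degree d contributes d new edges; summing degrees gives Σd = 2E, so E′ = E + 2E = 3E = 162.
Each original face survives and each original vertex becomes one new face: F′ = F + V = 56.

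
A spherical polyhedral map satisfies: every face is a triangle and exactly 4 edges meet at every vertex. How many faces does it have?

8

Each face has 3 edges and each edge borders two faces, so 2E = 3F.
Each vertex has degree 4, so 4V = 2E and hence V = 3F/4.
Euler: V − E + F = 2 ⇒ (3F/4) − (3F/2) + F = 2.
Multiply by 8: (6 − 12 + 8)F = 16, i.e. 2F = 16.
So F = 8, E = 3·8/2 = 12, V = 3·8/4 = 6.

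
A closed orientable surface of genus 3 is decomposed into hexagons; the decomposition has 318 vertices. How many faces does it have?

χ = 2 − 2·3 = -4, and every face is a hexagon so 6F = 2E.
V − E + F = -4 with E = 6F/2 gives 318 − (6/2 − 1)·F = -4, so F = 161 and E = 483.

161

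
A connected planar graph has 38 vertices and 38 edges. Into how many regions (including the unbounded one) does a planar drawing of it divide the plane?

2

Euler's formula for a connected plane graph: V − E + F = 2, so F = 2 − 38 + 38 = 2.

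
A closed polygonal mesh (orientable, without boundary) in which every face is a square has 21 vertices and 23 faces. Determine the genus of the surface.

2

Every face is a square, so 2E = 4·23 = 92, giving E = 46.
χ = V − E + F = 21 − 46 + 23 = -2.
For a closed orientable surface χ = 2 − 2g, so g = (2 − (-2))/2 = 2.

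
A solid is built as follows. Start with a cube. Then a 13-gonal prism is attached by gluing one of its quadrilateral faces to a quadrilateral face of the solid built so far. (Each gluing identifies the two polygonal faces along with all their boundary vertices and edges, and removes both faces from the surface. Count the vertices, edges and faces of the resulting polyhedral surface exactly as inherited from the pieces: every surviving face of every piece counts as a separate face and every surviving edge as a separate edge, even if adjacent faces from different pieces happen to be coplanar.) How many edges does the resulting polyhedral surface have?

A cube: V=8, E=12, F=6.
Attach a 13-gonal prism (V=26, E=39, F=15) along a 4-gon: merge 4 vertices and 4 edges, delete both glued faces → V=30, E=47, F=19.
Check: V − E + F = 30 − 47 + 19 = 2.

47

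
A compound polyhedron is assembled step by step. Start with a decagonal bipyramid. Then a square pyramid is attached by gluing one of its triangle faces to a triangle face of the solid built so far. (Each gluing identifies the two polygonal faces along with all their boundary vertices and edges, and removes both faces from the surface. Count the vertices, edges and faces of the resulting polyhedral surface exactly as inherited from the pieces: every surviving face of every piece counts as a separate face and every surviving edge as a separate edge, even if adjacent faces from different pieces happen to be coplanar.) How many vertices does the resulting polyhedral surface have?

14

A decagonal bipyramid: V=12, E=30, F=20.
Attach a square pyramid (V=5, E=8, F=5) along a 3-gon: merge 3 vertices and 3 edges, delete both glued faces → V=14, E=35, F=23.
Check: V − E + F = 14 − 35 + 23 = 2.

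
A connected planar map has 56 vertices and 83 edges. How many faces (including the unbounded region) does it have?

29

Euler's formula for a connected plane graph: V − E + F = 2, so F = 2 − 56 + 83 = 29.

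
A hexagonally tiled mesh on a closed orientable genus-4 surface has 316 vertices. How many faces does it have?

161

χ = 2 − 2·4 = -6, and every face is a hexagon so 6F = 2E.
V − E + F = -6 with E = 6F/2 gives 316 − (6/2 − 1)·F = -6, so F = 161 and E = 483.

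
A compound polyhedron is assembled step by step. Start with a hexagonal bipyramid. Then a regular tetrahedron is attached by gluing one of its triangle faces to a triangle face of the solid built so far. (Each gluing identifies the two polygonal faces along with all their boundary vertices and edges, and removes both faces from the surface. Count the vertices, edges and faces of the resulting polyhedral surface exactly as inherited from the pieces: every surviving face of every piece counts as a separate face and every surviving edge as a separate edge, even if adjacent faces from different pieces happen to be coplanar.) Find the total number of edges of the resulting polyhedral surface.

21

A hexagonal bipyramid: V=8, E=18, F=12.
Attach a regular tetrahedron (V=4, E=6, F=4) along a 3-gon: merge 3 vertices and 3 edges, delete both glued faces → V=9, E=21, F=14.
Check: V − E + F = 9 − 21 + 14 = 2.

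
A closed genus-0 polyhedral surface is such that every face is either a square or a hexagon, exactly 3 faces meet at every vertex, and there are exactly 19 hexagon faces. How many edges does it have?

Let x be the number of squares; then F = 19 + x.
Edge–face incidences: 2E = 6·19 + 4·x = 114 + 4x.
Every vertex has degree 3, so 3V = 2E.
Euler: V − E + F = 2 ⇒ (2E)/3 − E + (19 + x) = 2.
Multiply by 6: 2·(2E) − 3·(2E) + 6·(19 + x) = 12, i.e. 114 + 6x − (114 + 4x) = 12.
Collecting terms: 2x = 12, so x = 6.
Then 2E = 114 + 4·6 = 138, so E = 69, V = 2E/3 = 46, F = 19 + 6 = 25.

69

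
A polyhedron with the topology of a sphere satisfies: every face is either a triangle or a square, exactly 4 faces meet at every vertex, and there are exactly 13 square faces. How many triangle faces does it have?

8

Let x be the number of triangles; then F = 13 + x.
Edge–face incidences: 2E = 4·13 + 3·x = 52 + 3x.
Every vertex has degree 4, so 4V = 2E.
Euler: V − E + F = 2 ⇒ (2E)/4 − E + (13 + x) = 2.
Multiply by 8: 2·(2E) − 4·(2E) + 8·(13 + x) = 16, i.e. 104 + 8x − 2·(52 + 3x) = 16.
Collecting terms: 2x = 16, so x = 8.
Then 2E = 52 + 3·8 = 76, so E = 38, V = 2E/4 = 19, F = 13 + 8 = 21.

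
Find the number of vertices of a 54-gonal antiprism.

An antiprism on an n-gon has two n-gon caps and 2n triangles: V = 2·54 = 108, E = 4·54 = 216, F = 2·54 + 2 = 110.

108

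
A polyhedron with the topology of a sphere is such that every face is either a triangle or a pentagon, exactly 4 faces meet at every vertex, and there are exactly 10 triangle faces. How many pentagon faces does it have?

2

Let x be the number of pentagons; then F = 10 + x.
Edge–face incidences: 2E = 3·10 + 5·x = 30 + 5x.
Every vertex has degree 4, so 4V = 2E.
Euler: V − E + F = 2 ⇒ (2E)/4 − E + (10 + x) = 2.
Multiply by 8: 2·(2E) − 4·(2E) + 8·(10 + x) = 16, i.e. 80 + 8x − 2·(30 + 5x) = 16.
Collecting terms: −2x + 20 = 16, so −2x = −4, so x = 2.
Then 2E = 30 + 5·2 = 40, so E = 20, V = 2E/4 = 10, F = 10 + 2 = 12.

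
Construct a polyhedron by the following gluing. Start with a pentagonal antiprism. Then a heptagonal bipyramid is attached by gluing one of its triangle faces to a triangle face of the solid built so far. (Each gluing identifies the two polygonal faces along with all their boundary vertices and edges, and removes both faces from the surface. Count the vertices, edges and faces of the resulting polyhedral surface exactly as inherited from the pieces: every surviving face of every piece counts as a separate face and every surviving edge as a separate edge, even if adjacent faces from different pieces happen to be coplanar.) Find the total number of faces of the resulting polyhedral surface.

24

A pentagonal antiprism: V=10, E=20, F=12.
Attach a heptagonal bipyramid (V=9, E=21, F=14) along a 3-gon: merge 3 vertices and 3 edges, delete both glued faces → V=16, E=38, F=24.
Check: V − E + F = 16 − 38 + 24 = 2.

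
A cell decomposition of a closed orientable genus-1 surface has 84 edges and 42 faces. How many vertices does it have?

For a closed orientable surface of genus 1, χ = 2 − 2·1 = 0.
V = 0 + E − F = 0 + 84 − 42 = 42.

42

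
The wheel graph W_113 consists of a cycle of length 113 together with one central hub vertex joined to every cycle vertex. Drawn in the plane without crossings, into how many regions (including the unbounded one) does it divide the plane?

114

W_113 has V = 113 + 1 = 114 vertices and E = 2·113 = 226 edges.
By Euler's formula F = 2 − V + E = 2 − 114 + 226 = 114.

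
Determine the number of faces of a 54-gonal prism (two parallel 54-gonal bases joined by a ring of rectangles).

A prism on an n-gon has two n-gon bases and n rectangular sides: V = 2·54 = 108, E = 3·54 = 162, F = 54 + 2 = 56.
Check: V − E + F = 108 − 162 + 56 = 2.

56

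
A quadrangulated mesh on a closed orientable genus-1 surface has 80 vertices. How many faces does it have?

χ = 2 − 2·1 = 0, and every face is a square so 4F = 2E.
V − E + F = 0 with E = 4F/2 gives 80 − (4/2 − 1)·F = 0, so F = 80 and E = 160.

80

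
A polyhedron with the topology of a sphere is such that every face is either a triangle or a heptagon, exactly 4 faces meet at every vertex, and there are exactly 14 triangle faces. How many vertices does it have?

Let x be the number of heptagons; then F = 14 + x.
Edge–face incidences: 2E = 3·14 + 7·x = 42 + 7x.
Every vertex has degree 4, so 4V = 2E.
Euler: V − E + F = 2 ⇒ (2E)/4 − E + (14 + x) = 2.
Multiply by 8: 2·(2E) − 4·(2E) + 8·(14 + x) = 16, i.e. 112 + 8x − 2·(42 + 7x) = 16.
Collecting terms: −6x + 28 = 16, so −6x = −12, so x = 2.
Then 2E = 42 + 7·2 = 56, so E = 28, V = 2E/4 = 14, F = 14 + 2 = 16.

14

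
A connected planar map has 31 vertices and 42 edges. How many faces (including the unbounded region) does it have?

13

Euler's formula for a connected plane graph: V − E + F = 2, so F = 2 − 31 + 42 = 13.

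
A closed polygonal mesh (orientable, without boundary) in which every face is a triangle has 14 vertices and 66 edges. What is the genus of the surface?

5

Every face is a triangle and each edge borders two faces, so 3F = 2·66, giving F = 44.
χ = V − E + F = 14 − 66 + 44 = -8.
For a closed orientable surface χ = 2 − 2g, so g = (2 − (-8))/2 = 5.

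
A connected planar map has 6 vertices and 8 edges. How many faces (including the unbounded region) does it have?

4

Euler's formula for a connected plane graph: V − E + F = 2, so F = 2 − 6 + 8 = 4.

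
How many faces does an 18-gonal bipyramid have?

36

A bipyramid over an n-gon has 2n triangular faces and n + 2 vertices: V = 18 + 2 = 20, E = 3·18 = 54, F = 2·18 = 36.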